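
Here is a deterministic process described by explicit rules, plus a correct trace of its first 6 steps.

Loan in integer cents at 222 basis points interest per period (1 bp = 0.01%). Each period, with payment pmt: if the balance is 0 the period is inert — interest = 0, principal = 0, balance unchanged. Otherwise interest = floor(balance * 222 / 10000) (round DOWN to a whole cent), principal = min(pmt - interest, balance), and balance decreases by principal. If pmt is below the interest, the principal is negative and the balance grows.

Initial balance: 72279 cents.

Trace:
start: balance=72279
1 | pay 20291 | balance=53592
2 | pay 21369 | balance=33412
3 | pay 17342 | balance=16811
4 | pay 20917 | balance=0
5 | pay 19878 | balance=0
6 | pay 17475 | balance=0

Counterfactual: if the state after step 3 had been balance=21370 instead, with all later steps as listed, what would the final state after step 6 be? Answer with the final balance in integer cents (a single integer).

0

state after step 3 := balance=21370
4 | pay 20917 | balance=927
5 | pay 19878 | balance=0
6 | pay 17475 | balance=0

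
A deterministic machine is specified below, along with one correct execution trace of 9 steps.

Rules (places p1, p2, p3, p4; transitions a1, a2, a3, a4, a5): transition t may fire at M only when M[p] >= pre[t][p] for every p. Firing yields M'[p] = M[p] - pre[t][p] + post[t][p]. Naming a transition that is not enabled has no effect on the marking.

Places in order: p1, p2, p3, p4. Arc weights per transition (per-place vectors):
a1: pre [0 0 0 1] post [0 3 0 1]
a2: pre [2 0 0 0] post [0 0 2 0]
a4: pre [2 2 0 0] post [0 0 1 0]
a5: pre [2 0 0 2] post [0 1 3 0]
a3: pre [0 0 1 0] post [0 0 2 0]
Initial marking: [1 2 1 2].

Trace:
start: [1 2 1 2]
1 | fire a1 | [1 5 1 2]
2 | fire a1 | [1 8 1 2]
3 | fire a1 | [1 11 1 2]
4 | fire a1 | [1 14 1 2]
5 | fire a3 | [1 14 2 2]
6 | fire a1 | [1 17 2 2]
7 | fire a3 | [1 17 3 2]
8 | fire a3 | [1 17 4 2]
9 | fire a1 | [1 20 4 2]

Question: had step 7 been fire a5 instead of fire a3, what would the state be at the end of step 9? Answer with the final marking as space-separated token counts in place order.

1 20 3 2

(re-executing from step 7 with the substitution; state before step 7: [1 17 2 2])
7 | fire a5 | [1 17 2 2]
8 | fire a3 | [1 17 3 2]
9 | fire a1 | [1 20 3 2]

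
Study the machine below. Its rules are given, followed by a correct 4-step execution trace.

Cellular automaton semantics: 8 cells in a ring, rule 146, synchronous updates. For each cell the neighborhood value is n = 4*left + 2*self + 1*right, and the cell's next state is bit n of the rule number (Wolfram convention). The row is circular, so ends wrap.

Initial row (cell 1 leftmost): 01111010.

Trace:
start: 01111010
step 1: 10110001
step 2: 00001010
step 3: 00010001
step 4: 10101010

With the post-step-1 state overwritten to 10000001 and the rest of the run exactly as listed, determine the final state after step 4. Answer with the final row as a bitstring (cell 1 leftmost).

state after step 1 := 10000001
step 2: 01000010
step 3: 10100101
step 4: 00011000

00011000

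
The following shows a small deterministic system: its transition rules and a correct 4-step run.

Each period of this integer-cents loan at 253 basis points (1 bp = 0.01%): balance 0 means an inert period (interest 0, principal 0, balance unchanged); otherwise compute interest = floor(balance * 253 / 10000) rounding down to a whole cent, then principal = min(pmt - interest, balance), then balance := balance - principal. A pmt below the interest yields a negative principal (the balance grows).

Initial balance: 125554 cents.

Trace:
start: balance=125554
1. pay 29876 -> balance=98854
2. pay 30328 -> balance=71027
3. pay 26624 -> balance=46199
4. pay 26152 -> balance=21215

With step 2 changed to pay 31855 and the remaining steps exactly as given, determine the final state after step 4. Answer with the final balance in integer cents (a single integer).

19611

(re-executing from step 2 with the substitution; state before step 2: balance=98854)
2. pay 31855 -> balance=69500
3. pay 26624 -> balance=44634
4. pay 26152 -> balance=19611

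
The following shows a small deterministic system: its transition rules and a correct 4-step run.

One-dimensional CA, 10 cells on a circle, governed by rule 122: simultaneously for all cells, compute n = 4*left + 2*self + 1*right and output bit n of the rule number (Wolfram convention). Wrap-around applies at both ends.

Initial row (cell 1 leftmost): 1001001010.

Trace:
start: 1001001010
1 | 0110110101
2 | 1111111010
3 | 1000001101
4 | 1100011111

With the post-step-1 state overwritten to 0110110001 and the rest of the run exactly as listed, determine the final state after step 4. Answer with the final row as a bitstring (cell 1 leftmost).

state after step 1 := 0110110001
2 | 1111111010
3 | 1000001101
4 | 1100011111

1100011111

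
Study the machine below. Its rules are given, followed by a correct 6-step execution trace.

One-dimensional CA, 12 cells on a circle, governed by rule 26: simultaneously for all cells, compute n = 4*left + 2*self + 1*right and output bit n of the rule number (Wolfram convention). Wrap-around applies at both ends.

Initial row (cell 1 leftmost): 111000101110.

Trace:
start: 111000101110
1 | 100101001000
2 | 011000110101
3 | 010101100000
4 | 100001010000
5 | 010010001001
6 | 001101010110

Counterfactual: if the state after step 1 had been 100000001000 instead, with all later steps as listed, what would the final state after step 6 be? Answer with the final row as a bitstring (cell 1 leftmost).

state after step 1 := 100000001000
2 | 010000010101
3 | 001000100000
4 | 010101010000
5 | 100000001000
6 | 010000010101

010000010101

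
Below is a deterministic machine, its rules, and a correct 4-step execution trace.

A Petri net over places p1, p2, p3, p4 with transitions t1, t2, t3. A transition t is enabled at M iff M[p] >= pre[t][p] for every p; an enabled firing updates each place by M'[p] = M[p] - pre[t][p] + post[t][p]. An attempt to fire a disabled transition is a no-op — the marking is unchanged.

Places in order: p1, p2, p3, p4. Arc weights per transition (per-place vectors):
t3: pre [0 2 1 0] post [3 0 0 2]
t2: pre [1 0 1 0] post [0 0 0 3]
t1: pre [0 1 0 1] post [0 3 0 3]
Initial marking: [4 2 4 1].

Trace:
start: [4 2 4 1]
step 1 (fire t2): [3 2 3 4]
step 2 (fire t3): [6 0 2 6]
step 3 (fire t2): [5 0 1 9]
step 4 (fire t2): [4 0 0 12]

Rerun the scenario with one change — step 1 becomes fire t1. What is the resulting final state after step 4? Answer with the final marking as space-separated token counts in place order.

5 2 1 11

(re-executing from step 1 with the substitution; state before step 1: [4 2 4 1])
step 1 (fire t1): [4 4 4 3]
step 2 (fire t3): [7 2 3 5]
step 3 (fire t2): [6 2 2 8]
step 4 (fire t2): [5 2 1 11]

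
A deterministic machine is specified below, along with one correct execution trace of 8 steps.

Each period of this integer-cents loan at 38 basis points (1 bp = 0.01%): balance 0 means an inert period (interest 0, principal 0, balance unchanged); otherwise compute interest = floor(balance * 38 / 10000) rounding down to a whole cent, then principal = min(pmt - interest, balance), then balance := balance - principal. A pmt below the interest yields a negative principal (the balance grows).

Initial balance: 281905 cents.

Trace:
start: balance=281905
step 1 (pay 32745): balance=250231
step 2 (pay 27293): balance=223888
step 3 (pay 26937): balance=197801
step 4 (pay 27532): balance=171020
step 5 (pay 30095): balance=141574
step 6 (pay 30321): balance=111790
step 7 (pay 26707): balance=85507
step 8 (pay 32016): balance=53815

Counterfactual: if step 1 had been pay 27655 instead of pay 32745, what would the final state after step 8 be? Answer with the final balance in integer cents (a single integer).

59045

(re-executing from step 1 with the substitution; state before step 1: balance=281905)
step 1 (pay 27655): balance=255321
step 2 (pay 27293): balance=228998
step 3 (pay 26937): balance=202931
step 4 (pay 27532): balance=176170
step 5 (pay 30095): balance=146744
step 6 (pay 30321): balance=116980
step 7 (pay 26707): balance=90717
step 8 (pay 32016): balance=59045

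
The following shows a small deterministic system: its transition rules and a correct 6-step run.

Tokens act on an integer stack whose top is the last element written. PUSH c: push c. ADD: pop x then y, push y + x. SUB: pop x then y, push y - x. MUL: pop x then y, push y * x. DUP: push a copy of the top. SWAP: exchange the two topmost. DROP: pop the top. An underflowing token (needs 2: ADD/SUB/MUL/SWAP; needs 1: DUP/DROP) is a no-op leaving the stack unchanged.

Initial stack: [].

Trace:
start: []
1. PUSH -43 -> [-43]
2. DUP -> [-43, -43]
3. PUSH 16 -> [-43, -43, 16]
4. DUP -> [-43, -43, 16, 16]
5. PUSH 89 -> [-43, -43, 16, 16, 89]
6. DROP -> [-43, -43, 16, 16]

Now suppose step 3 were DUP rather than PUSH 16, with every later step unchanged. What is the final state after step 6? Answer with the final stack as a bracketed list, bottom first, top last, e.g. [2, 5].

(re-executing from step 3 with the substitution; state before step 3: [-43, -43])
3. DUP -> [-43, -43, -43]
4. DUP -> [-43, -43, -43, -43]
5. PUSH 89 -> [-43, -43, -43, -43, 89]
6. DROP -> [-43, -43, -43, -43]

[-43, -43, -43, -43]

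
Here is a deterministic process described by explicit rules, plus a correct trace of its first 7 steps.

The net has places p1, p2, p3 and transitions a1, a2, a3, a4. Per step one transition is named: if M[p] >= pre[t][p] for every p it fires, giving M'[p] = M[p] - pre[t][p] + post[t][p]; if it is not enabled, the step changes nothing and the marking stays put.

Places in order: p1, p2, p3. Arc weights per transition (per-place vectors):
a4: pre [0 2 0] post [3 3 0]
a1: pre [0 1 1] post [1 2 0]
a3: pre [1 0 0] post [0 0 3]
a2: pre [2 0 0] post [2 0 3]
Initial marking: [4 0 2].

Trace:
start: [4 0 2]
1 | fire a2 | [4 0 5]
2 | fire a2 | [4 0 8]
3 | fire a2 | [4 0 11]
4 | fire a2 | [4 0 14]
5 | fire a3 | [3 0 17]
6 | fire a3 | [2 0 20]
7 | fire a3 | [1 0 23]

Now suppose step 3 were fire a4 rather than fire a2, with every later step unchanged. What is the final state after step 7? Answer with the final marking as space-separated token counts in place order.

(re-executing from step 3 with the substitution; state before step 3: [4 0 8])
3 | fire a4 | [4 0 8]
4 | fire a2 | [4 0 11]
5 | fire a3 | [3 0 14]
6 | fire a3 | [2 0 17]
7 | fire a3 | [1 0 20]

1 0 20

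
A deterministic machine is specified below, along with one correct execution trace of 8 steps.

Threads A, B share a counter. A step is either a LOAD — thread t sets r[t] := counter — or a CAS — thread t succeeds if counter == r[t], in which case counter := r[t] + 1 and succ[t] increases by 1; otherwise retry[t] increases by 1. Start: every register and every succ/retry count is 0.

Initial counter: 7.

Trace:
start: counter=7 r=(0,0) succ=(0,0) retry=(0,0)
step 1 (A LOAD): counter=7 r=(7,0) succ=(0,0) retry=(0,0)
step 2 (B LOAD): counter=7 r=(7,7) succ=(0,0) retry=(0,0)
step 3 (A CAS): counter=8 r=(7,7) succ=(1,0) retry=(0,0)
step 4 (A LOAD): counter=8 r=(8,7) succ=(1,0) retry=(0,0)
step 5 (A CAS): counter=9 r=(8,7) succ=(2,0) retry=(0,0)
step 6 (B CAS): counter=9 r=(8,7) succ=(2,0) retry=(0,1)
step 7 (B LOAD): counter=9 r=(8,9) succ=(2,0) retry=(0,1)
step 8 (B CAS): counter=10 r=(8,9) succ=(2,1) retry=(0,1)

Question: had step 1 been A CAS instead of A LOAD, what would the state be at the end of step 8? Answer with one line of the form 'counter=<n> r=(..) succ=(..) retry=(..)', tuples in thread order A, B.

counter=9 r=(7,8) succ=(1,1) retry=(2,1)

(re-executing from step 1 with the substitution; state before step 1: counter=7 r=(0,0) succ=(0,0) retry=(0,0))
step 1 (A CAS): counter=7 r=(0,0) succ=(0,0) retry=(1,0)
step 2 (B LOAD): counter=7 r=(0,7) succ=(0,0) retry=(1,0)
step 3 (A CAS): counter=7 r=(0,7) succ=(0,0) retry=(2,0)
step 4 (A LOAD): counter=7 r=(7,7) succ=(0,0) retry=(2,0)
step 5 (A CAS): counter=8 r=(7,7) succ=(1,0) retry=(2,0)
step 6 (B CAS): counter=8 r=(7,7) succ=(1,0) retry=(2,1)
step 7 (B LOAD): counter=8 r=(7,8) succ=(1,0) retry=(2,1)
step 8 (B CAS): counter=9 r=(7,8) succ=(1,1) retry=(2,1)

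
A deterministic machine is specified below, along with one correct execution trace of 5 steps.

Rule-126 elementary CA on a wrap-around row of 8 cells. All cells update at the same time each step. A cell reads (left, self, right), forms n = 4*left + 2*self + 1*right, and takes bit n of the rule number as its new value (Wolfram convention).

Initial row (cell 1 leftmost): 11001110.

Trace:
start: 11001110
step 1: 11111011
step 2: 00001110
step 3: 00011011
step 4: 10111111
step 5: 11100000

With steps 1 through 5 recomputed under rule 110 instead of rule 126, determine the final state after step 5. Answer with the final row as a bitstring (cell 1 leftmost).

(re-executing steps 1..5 under rule 110; state before step 1: 11001110)
step 1: 11011011
step 2: 01111110
step 3: 11000010
step 4: 11000111
step 5: 01001100

01001100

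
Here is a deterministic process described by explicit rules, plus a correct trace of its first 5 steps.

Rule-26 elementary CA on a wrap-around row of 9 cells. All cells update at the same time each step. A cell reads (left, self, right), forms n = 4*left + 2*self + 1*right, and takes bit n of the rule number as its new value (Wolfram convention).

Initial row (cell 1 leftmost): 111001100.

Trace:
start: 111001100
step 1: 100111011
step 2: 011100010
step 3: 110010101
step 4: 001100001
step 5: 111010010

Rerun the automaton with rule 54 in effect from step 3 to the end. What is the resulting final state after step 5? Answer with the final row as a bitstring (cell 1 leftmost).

111000100

(re-executing steps 3..5 under rule 54; state before step 3: 011100010)
step 3: 100010111
step 4: 010111000
step 5: 111000100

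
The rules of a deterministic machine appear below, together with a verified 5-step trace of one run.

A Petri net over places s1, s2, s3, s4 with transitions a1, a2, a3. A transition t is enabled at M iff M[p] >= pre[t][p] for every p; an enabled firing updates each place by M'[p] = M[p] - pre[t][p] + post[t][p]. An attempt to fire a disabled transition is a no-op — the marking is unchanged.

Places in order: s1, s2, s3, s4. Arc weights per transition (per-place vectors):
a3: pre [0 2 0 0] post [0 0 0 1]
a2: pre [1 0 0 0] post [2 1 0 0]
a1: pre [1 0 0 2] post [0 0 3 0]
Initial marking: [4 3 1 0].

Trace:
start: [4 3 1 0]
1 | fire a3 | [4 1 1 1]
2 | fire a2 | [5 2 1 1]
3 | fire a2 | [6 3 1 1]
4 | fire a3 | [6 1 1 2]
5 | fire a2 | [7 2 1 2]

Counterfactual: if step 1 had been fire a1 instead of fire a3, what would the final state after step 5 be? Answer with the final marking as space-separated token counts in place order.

7 4 1 1

(re-executing from step 1 with the substitution; state before step 1: [4 3 1 0])
1 | fire a1 | [4 3 1 0]
2 | fire a2 | [5 4 1 0]
3 | fire a2 | [6 5 1 0]
4 | fire a3 | [6 3 1 1]
5 | fire a2 | [7 4 1 1]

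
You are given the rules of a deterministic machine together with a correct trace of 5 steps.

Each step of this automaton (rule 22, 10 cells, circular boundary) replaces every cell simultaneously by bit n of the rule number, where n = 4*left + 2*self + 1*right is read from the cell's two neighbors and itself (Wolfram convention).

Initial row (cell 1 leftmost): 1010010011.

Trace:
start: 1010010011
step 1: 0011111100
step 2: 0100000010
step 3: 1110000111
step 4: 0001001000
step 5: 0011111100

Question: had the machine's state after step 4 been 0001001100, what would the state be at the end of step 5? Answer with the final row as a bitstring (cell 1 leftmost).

0011110010

state after step 4 := 0001001100
step 5: 0011110010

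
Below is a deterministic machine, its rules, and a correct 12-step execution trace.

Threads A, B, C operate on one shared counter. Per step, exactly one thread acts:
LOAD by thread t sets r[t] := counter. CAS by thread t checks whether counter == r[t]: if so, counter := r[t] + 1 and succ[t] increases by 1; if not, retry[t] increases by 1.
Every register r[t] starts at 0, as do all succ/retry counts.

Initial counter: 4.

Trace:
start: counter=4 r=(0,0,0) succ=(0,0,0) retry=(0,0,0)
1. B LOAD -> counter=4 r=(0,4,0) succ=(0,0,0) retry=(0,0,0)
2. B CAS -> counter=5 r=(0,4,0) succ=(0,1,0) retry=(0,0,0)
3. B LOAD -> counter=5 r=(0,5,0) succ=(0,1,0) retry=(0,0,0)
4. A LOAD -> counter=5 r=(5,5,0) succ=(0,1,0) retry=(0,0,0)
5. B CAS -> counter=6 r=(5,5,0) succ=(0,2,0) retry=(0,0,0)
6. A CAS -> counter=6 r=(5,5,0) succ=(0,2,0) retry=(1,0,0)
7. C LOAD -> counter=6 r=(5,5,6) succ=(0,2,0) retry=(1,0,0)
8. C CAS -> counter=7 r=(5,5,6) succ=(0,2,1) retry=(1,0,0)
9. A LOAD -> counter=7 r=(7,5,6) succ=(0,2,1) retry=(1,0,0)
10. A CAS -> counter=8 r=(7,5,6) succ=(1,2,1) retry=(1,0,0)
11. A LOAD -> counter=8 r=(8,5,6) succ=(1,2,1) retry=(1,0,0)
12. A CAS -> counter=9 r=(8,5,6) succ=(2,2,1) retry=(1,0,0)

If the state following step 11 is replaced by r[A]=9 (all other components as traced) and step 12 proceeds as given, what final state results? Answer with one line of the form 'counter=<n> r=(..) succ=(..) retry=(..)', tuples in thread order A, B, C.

counter=8 r=(9,5,6) succ=(1,2,1) retry=(2,0,0)

state after step 11 := counter=8 r=(9,5,6) succ=(1,2,1) retry=(1,0,0)
12. A CAS -> counter=8 r=(9,5,6) succ=(1,2,1) retry=(2,0,0)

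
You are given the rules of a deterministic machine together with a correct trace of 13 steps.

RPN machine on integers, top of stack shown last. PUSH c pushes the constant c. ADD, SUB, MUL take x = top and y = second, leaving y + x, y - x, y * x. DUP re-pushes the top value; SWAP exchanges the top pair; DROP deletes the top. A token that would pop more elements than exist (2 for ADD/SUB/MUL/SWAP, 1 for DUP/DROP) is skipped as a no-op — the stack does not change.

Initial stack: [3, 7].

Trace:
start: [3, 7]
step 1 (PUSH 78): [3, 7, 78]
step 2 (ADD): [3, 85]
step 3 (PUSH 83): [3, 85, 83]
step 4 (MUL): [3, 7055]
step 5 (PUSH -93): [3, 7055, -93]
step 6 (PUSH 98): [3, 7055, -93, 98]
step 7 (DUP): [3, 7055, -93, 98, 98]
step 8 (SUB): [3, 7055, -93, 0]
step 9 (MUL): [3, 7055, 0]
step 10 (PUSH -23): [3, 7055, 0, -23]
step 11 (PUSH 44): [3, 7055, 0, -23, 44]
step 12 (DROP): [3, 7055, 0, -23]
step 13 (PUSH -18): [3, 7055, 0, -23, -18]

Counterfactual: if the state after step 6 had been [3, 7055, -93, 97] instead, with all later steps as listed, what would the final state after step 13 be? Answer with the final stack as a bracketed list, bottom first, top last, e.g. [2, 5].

state after step 6 := [3, 7055, -93, 97]
step 7 (DUP): [3, 7055, -93, 97, 97]
step 8 (SUB): [3, 7055, -93, 0]
step 9 (MUL): [3, 7055, 0]
step 10 (PUSH -23): [3, 7055, 0, -23]
step 11 (PUSH 44): [3, 7055, 0, -23, 44]
step 12 (DROP): [3, 7055, 0, -23]
step 13 (PUSH -18): [3, 7055, 0, -23, -18]

[3, 7055, 0, -23, -18]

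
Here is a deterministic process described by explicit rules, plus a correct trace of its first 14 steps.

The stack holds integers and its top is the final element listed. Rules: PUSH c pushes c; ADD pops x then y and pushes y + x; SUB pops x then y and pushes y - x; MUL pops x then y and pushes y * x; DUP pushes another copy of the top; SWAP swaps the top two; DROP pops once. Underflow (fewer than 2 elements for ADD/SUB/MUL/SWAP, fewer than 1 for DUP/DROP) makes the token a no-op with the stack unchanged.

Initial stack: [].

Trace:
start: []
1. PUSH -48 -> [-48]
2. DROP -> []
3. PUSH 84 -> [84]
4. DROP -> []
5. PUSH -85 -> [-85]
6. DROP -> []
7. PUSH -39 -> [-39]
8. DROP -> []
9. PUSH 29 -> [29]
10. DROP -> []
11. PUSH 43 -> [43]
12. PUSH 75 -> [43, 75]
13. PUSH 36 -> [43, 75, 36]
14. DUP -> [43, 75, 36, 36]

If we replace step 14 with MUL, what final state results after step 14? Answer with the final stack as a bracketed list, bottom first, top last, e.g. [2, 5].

(re-executing from step 14 with the substitution; state before step 14: [43, 75, 36])
14. MUL -> [43, 2700]

[43, 2700]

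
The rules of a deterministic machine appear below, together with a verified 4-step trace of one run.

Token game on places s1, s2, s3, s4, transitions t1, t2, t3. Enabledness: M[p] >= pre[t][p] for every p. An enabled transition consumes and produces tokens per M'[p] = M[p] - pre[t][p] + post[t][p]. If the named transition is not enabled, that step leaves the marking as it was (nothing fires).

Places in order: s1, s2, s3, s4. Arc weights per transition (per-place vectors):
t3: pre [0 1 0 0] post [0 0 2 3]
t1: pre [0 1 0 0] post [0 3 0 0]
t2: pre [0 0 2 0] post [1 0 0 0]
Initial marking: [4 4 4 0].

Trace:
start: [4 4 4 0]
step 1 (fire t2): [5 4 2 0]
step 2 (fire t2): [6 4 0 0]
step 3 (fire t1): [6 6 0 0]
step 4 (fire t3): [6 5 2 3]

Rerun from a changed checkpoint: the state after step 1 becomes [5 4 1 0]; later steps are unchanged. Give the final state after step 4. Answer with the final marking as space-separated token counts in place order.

5 5 3 3

state after step 1 := [5 4 1 0]
step 2 (fire t2): [5 4 1 0]
step 3 (fire t1): [5 6 1 0]
step 4 (fire t3): [5 5 3 3]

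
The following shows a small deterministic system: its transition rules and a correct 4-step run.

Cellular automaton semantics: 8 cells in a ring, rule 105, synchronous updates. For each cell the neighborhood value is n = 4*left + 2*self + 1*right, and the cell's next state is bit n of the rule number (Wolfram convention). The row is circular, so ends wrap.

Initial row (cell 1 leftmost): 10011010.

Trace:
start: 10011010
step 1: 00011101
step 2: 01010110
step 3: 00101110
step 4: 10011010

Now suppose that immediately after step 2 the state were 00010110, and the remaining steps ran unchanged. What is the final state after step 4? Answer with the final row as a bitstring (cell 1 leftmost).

11001011

state after step 2 := 00010110
step 3: 11001110
step 4: 11001011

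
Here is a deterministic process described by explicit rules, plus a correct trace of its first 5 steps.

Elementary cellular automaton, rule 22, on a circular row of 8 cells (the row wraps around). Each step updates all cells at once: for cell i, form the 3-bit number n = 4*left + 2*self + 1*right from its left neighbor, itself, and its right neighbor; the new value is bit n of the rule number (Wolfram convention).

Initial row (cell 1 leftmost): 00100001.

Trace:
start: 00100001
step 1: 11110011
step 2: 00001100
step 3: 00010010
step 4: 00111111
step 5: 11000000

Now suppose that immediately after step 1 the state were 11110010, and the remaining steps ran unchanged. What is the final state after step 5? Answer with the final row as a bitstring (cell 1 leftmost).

00000000

state after step 1 := 11110010
step 2: 00001110
step 3: 00010001
step 4: 10111011
step 5: 00000000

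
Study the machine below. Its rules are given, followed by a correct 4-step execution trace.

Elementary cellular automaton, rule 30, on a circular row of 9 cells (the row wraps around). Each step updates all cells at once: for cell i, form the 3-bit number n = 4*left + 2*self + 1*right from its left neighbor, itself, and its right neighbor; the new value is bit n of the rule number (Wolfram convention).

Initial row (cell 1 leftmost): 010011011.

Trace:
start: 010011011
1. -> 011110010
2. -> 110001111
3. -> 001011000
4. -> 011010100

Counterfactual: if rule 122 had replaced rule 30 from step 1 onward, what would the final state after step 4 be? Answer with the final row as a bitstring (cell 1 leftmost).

111110011

(re-executing steps 1..4 under rule 122; state before step 1: 010011011)
1. -> 101111111
2. -> 111000000
3. -> 101100001
4. -> 111110011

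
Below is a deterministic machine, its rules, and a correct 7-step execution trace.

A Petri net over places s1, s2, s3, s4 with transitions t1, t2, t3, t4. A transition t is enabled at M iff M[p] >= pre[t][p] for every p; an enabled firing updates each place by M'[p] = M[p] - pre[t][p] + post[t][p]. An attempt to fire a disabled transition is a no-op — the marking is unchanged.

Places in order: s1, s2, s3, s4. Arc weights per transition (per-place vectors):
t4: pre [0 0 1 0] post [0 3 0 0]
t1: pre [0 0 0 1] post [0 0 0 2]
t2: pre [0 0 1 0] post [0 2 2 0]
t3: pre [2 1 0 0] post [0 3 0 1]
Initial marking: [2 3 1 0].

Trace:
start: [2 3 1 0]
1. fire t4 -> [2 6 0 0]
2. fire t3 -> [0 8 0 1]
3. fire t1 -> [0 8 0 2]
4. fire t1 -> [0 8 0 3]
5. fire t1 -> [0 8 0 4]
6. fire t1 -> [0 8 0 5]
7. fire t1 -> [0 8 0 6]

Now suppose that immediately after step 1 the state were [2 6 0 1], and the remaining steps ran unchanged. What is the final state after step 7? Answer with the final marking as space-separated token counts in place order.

state after step 1 := [2 6 0 1]
2. fire t3 -> [0 8 0 2]
3. fire t1 -> [0 8 0 3]
4. fire t1 -> [0 8 0 4]
5. fire t1 -> [0 8 0 5]
6. fire t1 -> [0 8 0 6]
7. fire t1 -> [0 8 0 7]

0 8 0 7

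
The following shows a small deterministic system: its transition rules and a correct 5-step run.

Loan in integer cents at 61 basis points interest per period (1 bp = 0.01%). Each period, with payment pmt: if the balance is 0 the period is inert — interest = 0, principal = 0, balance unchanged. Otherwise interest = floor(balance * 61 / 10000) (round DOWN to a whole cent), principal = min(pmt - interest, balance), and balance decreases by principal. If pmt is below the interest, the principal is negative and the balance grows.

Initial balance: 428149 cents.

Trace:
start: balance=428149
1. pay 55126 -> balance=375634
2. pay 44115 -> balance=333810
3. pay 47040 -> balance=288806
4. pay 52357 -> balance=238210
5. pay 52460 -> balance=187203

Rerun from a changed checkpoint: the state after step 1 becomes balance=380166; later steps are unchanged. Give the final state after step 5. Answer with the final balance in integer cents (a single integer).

191847

state after step 1 := balance=380166
2. pay 44115 -> balance=338370
3. pay 47040 -> balance=293394
4. pay 52357 -> balance=242826
5. pay 52460 -> balance=191847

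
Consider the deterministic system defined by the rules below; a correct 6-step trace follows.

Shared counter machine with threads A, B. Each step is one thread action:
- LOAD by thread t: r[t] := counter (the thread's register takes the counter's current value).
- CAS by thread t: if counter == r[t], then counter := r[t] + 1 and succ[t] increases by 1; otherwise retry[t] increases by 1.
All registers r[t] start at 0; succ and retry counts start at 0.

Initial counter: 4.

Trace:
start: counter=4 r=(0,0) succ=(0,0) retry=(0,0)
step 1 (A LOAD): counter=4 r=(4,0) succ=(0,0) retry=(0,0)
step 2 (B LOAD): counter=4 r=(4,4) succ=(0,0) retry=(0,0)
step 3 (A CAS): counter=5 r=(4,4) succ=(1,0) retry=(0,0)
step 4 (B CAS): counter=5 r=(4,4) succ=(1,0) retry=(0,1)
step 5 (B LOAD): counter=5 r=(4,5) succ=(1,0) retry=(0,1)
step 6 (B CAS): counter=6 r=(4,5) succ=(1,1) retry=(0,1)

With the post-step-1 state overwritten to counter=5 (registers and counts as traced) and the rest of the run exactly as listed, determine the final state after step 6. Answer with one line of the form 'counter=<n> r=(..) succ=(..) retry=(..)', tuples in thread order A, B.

counter=7 r=(4,6) succ=(0,2) retry=(1,0)

state after step 1 := counter=5 r=(4,0) succ=(0,0) retry=(0,0)
step 2 (B LOAD): counter=5 r=(4,5) succ=(0,0) retry=(0,0)
step 3 (A CAS): counter=5 r=(4,5) succ=(0,0) retry=(1,0)
step 4 (B CAS): counter=6 r=(4,5) succ=(0,1) retry=(1,0)
step 5 (B LOAD): counter=6 r=(4,6) succ=(0,1) retry=(1,0)
step 6 (B CAS): counter=7 r=(4,6) succ=(0,2) retry=(1,0)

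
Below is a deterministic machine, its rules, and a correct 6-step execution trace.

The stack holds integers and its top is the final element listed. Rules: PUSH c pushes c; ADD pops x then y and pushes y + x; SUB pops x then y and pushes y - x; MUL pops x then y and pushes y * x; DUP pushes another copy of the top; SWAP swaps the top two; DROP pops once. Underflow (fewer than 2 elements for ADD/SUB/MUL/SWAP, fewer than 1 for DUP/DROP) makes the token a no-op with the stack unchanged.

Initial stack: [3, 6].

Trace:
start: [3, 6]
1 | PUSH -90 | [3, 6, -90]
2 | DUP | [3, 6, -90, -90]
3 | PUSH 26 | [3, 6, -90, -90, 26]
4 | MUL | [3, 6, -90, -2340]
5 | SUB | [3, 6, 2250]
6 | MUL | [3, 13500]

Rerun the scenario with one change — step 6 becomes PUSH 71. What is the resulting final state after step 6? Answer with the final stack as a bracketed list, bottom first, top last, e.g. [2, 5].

(re-executing from step 6 with the substitution; state before step 6: [3, 6, 2250])
6 | PUSH 71 | [3, 6, 2250, 71]

[3, 6, 2250, 71]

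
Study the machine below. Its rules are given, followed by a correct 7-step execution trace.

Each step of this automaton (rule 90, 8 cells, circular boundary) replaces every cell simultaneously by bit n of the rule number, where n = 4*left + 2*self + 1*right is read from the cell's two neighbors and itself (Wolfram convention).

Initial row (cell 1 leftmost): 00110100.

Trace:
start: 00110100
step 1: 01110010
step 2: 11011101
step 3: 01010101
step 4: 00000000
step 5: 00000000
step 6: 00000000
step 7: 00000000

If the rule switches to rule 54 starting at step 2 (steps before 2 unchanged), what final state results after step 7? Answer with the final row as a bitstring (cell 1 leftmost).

01010000

(re-executing steps 2..7 under rule 54; state before step 2: 01110010)
step 2: 10001111
step 3: 01010000
step 4: 11111000
step 5: 00000101
step 6: 10001111
step 7: 01010000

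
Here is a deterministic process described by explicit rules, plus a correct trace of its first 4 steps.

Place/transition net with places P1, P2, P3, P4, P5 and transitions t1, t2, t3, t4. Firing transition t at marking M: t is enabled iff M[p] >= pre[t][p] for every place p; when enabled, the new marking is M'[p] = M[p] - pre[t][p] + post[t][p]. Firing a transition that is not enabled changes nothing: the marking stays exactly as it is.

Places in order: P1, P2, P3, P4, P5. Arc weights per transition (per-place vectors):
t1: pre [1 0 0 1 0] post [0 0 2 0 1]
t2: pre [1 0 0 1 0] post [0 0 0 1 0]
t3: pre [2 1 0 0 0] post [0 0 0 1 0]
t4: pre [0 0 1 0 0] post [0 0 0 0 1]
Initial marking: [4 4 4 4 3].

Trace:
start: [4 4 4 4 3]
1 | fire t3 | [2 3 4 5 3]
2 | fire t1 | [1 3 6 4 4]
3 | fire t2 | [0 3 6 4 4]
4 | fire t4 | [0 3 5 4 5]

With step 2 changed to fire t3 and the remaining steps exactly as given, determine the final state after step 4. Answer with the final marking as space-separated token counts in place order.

(re-executing from step 2 with the substitution; state before step 2: [2 3 4 5 3])
2 | fire t3 | [0 2 4 6 3]
3 | fire t2 | [0 2 4 6 3]
4 | fire t4 | [0 2 3 6 4]

0 2 3 6 4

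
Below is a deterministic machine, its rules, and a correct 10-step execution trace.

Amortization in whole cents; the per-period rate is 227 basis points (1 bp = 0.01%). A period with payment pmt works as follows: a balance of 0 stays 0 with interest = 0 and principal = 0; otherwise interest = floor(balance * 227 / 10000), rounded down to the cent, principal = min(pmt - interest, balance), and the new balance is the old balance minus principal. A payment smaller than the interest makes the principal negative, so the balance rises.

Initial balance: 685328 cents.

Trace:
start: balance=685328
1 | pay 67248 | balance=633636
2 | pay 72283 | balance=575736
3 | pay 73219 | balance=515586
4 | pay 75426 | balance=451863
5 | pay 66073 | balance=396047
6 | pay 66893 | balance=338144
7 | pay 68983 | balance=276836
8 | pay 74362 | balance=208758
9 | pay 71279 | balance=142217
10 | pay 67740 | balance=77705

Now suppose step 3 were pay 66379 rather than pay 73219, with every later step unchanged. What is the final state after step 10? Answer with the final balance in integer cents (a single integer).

(re-executing from step 3 with the substitution; state before step 3: balance=575736)
3 | pay 66379 | balance=522426
4 | pay 75426 | balance=458859
5 | pay 66073 | balance=403202
6 | pay 66893 | balance=345461
7 | pay 68983 | balance=284319
8 | pay 74362 | balance=216411
9 | pay 71279 | balance=150044
10 | pay 67740 | balance=85709

85709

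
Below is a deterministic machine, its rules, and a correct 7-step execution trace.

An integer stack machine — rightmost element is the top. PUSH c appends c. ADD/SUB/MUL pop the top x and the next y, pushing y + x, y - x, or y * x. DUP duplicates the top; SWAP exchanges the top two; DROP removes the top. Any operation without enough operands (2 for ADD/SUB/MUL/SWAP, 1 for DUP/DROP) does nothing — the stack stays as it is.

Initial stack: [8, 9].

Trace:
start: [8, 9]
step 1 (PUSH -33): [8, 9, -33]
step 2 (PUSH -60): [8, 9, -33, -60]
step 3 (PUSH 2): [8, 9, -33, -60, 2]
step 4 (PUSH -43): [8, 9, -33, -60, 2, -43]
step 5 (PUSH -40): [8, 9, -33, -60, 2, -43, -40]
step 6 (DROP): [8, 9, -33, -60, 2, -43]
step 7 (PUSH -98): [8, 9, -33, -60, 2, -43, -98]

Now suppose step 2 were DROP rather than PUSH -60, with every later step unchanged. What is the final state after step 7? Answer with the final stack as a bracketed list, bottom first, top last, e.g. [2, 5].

(re-executing from step 2 with the substitution; state before step 2: [8, 9, -33])
step 2 (DROP): [8, 9]
step 3 (PUSH 2): [8, 9, 2]
step 4 (PUSH -43): [8, 9, 2, -43]
step 5 (PUSH -40): [8, 9, 2, -43, -40]
step 6 (DROP): [8, 9, 2, -43]
step 7 (PUSH -98): [8, 9, 2, -43, -98]

[8, 9, 2, -43, -98]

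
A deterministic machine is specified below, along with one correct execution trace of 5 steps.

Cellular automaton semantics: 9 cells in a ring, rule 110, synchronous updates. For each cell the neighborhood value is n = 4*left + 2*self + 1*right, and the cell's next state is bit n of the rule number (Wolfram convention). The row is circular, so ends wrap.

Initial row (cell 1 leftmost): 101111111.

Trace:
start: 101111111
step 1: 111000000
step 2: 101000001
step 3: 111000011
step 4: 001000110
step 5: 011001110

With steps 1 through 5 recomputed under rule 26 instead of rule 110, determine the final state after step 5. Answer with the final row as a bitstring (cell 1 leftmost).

(re-executing steps 1..5 under rule 26; state before step 1: 101111111)
step 1: 001000000
step 2: 010100000
step 3: 100010000
step 4: 010101001
step 5: 000000110

000000110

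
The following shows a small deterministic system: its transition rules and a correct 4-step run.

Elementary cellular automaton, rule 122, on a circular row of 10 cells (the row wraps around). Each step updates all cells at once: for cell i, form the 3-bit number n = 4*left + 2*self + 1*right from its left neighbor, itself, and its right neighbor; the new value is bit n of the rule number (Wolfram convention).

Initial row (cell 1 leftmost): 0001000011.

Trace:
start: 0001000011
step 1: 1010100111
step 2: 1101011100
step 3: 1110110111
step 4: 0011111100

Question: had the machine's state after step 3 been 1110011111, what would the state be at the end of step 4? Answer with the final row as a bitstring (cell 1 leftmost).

0011110000

state after step 3 := 1110011111
step 4: 0011110000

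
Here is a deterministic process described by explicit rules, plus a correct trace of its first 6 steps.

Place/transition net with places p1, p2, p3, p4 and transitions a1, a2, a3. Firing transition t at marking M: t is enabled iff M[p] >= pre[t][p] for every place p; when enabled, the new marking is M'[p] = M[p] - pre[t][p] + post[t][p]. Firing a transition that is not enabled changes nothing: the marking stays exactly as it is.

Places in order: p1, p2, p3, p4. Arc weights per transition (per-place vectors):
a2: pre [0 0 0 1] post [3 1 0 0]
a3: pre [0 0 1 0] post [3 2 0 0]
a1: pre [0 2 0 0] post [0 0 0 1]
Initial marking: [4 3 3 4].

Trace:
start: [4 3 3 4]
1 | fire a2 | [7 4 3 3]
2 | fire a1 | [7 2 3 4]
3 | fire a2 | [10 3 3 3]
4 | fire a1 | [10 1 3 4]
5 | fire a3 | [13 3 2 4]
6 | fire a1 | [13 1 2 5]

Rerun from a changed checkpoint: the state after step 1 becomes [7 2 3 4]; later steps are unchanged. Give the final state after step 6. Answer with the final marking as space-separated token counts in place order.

13 1 2 5

state after step 1 := [7 2 3 4]
2 | fire a1 | [7 0 3 5]
3 | fire a2 | [10 1 3 4]
4 | fire a1 | [10 1 3 4]
5 | fire a3 | [13 3 2 4]
6 | fire a1 | [13 1 2 5]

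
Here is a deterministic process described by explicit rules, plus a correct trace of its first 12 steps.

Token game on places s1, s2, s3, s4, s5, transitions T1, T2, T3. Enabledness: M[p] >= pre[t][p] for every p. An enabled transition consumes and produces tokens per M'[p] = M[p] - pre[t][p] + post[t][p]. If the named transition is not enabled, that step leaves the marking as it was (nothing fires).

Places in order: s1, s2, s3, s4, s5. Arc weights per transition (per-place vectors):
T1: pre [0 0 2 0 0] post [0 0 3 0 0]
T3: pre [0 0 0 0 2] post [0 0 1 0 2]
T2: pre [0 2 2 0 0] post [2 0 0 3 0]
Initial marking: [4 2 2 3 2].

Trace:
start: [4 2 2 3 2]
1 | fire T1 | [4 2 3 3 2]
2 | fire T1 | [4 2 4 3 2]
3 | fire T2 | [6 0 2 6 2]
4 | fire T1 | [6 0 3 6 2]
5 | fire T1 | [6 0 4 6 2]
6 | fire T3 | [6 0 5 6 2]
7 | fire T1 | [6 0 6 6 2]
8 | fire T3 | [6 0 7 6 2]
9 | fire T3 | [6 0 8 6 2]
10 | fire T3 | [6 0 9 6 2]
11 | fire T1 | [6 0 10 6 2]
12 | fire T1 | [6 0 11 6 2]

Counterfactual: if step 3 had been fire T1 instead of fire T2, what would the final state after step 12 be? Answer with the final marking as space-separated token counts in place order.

(re-executing from step 3 with the substitution; state before step 3: [4 2 4 3 2])
3 | fire T1 | [4 2 5 3 2]
4 | fire T1 | [4 2 6 3 2]
5 | fire T1 | [4 2 7 3 2]
6 | fire T3 | [4 2 8 3 2]
7 | fire T1 | [4 2 9 3 2]
8 | fire T3 | [4 2 10 3 2]
9 | fire T3 | [4 2 11 3 2]
10 | fire T3 | [4 2 12 3 2]
11 | fire T1 | [4 2 13 3 2]
12 | fire T1 | [4 2 14 3 2]

4 2 14 3 2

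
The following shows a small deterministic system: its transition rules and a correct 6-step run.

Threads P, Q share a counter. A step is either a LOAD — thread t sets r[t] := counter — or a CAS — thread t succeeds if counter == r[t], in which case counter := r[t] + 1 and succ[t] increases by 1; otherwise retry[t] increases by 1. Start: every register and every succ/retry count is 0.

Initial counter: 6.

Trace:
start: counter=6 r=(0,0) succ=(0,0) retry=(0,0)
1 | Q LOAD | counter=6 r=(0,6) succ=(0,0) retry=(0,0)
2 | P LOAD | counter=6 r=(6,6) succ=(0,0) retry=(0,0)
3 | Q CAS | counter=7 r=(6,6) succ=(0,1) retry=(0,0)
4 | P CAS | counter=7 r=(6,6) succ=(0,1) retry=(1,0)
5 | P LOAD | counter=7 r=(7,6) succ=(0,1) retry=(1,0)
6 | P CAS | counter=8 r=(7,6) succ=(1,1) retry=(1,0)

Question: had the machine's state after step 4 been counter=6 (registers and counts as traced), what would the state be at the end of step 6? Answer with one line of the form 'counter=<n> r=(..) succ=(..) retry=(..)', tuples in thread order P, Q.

counter=7 r=(6,6) succ=(1,1) retry=(1,0)

state after step 4 := counter=6 r=(6,6) succ=(0,1) retry=(1,0)
5 | P LOAD | counter=6 r=(6,6) succ=(0,1) retry=(1,0)
6 | P CAS | counter=7 r=(6,6) succ=(1,1) retry=(1,0)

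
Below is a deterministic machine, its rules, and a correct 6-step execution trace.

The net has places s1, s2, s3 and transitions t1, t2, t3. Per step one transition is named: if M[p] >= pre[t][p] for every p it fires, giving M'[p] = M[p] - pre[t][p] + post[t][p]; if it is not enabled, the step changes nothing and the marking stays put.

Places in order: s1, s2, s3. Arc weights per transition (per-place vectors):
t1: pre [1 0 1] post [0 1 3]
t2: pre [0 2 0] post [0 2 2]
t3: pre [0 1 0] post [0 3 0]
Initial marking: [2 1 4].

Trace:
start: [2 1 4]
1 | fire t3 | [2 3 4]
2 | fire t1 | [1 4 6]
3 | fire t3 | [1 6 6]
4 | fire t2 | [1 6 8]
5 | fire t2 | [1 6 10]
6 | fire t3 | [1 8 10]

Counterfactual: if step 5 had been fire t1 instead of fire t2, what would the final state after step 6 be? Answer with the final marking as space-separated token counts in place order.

(re-executing from step 5 with the substitution; state before step 5: [1 6 8])
5 | fire t1 | [0 7 10]
6 | fire t3 | [0 9 10]

0 9 10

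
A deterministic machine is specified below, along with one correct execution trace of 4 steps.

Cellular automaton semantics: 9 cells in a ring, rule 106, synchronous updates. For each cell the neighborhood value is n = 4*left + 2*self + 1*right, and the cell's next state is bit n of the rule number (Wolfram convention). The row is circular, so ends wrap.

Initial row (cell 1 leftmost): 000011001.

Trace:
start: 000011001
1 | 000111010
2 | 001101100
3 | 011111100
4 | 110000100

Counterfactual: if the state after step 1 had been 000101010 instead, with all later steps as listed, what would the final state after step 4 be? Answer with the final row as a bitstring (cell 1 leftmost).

101010000

state after step 1 := 000101010
2 | 001010100
3 | 010101000
4 | 101010000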